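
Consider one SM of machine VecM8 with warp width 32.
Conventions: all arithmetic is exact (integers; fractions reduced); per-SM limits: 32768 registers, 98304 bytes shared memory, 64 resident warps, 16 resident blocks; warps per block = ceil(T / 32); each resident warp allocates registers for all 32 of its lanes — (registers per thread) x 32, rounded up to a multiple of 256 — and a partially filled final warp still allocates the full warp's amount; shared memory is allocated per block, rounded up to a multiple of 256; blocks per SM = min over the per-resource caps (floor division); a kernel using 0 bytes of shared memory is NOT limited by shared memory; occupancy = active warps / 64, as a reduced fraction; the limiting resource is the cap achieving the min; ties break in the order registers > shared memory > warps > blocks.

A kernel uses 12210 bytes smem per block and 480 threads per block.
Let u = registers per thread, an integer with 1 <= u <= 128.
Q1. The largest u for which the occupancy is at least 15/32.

Answer: u = 32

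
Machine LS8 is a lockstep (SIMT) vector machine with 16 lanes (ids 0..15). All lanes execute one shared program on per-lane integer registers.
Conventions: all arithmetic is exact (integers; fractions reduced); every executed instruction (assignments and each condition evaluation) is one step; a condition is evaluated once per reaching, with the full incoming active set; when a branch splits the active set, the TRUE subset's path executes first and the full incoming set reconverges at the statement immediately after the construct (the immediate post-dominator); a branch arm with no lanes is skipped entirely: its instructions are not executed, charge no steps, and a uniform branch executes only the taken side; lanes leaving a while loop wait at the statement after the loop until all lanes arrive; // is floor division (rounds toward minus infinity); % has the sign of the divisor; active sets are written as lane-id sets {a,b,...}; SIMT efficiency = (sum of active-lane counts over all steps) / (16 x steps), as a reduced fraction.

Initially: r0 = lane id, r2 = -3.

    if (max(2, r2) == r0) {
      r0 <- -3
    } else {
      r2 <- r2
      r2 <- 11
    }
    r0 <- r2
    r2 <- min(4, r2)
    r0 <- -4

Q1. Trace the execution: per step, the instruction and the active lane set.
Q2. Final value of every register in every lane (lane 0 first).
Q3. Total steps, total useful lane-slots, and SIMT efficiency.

step 0: eval (max(2, r2) == r0)      {0,1,2,3,4,5,6,7,8,9,10,11,12,13,14,15}
step 1: r0 <- -3                     {2}
step 2: r2 <- r2                     {0,1,3,4,5,6,7,8,9,10,11,12,13,14,15}
step 3: r2 <- 11                     {0,1,3,4,5,6,7,8,9,10,11,12,13,14,15}
step 4: r0 <- r2                     {0,1,2,3,4,5,6,7,8,9,10,11,12,13,14,15}
step 5: r2 <- min(4, r2)             {0,1,2,3,4,5,6,7,8,9,10,11,12,13,14,15}
step 6: r0 <- -4                     {0,1,2,3,4,5,6,7,8,9,10,11,12,13,14,15}

Answer: 7 steps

r0: -4,-4,-4,-4,-4,-4,-4,-4,-4,-4,-4,-4,-4,-4,-4,-4
r2: 4,4,-3,4,4,4,4,4,4,4,4,4,4,4,4,4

steps = 7; useful = 95; efficiency = 95/112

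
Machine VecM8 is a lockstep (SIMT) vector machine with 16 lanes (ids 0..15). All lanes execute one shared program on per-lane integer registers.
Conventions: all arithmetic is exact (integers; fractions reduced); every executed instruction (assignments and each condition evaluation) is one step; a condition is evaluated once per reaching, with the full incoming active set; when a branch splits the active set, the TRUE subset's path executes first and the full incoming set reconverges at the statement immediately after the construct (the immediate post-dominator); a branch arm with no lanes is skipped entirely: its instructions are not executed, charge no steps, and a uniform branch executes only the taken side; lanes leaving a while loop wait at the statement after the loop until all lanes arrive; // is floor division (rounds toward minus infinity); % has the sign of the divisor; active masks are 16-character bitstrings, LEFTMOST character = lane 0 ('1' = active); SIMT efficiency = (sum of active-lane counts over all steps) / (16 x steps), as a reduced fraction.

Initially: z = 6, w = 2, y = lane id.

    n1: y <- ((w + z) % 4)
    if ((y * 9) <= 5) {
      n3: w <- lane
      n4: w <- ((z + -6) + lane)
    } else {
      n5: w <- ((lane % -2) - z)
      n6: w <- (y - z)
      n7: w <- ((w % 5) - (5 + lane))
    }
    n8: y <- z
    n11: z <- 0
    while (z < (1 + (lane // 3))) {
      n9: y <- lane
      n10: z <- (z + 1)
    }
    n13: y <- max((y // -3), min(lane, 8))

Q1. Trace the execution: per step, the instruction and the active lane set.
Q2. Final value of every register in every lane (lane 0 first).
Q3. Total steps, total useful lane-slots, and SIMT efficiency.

step 0: y <- ((w + z) % 4)           1111111111111111
step 1: eval ((y * 9) <= 5)          1111111111111111
step 2: w <- lane                    1111111111111111
step 3: w <- ((z + -6) + lane)       1111111111111111
step 4: y <- z                       1111111111111111
step 5: z <- 0                       1111111111111111
step 6: eval (z < (1 + (lane // 3))) 1111111111111111
step 7: y <- lane                    1111111111111111
step 8: z <- (z + 1)                 1111111111111111
step 9: eval (z < (1 + (lane // 3))) 1111111111111111
step 10: y <- lane                    0001111111111111
step 11: z <- (z + 1)                 0001111111111111
step 12: eval (z < (1 + (lane // 3))) 0001111111111111
step 13: y <- lane                    0000001111111111
step 14: z <- (z + 1)                 0000001111111111
step 15: eval (z < (1 + (lane // 3))) 0000001111111111
step 16: y <- lane                    0000000001111111
step 17: z <- (z + 1)                 0000000001111111
step 18: eval (z < (1 + (lane // 3))) 0000000001111111
step 19: y <- lane                    0000000000001111
step 20: z <- (z + 1)                 0000000000001111
step 21: eval (z < (1 + (lane // 3))) 0000000000001111
step 22: y <- lane                    0000000000000001
step 23: z <- (z + 1)                 0000000000000001
step 24: eval (z < (1 + (lane // 3))) 0000000000000001
step 25: y <- max((y // -3), min(lane, 8)) 1111111111111111

Answer: 26 steps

z: 1,1,1,2,2,2,3,3,3,4,4,4,5,5,5,6
w: 0,1,2,3,4,5,6,7,8,9,10,11,12,13,14,15
y: 0,1,2,3,4,5,6,7,8,8,8,8,8,8,8,8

steps = 26; useful = 281; efficiency = 281/416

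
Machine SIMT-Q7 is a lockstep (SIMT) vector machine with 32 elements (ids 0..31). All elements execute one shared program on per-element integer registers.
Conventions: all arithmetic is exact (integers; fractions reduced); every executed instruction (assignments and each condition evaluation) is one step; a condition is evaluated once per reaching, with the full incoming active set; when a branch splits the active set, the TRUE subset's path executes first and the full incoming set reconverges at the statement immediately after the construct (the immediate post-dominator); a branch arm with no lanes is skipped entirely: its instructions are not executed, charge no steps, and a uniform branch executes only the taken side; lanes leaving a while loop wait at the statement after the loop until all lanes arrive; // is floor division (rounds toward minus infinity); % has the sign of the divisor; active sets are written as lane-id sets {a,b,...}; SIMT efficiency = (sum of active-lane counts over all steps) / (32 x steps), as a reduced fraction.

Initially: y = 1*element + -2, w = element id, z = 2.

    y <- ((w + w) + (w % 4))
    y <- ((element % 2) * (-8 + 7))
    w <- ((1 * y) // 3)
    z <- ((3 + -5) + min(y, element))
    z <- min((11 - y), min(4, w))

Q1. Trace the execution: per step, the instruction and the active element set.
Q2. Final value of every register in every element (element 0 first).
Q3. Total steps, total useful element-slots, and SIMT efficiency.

step 0: y <- ((w + w) + (w % 4))     {0,1,2,3,4,5,6,7,8,9,10,11,12,13,14,15,16,17,18,19,20,21,22,23,24,25,26,27,28,29,30,31}
step 1: y <- ((element % 2) * (-8 + 7)) {0,1,2,3,4,5,6,7,8,9,10,11,12,13,14,15,16,17,18,19,20,21,22,23,24,25,26,27,28,29,30,31}
step 2: w <- ((1 * y) // 3)          {0,1,2,3,4,5,6,7,8,9,10,11,12,13,14,15,16,17,18,19,20,21,22,23,24,25,26,27,28,29,30,31}
step 3: z <- ((3 + -5) + min(y, element)) {0,1,2,3,4,5,6,7,8,9,10,11,12,13,14,15,16,17,18,19,20,21,22,23,24,25,26,27,28,29,30,31}
step 4: z <- min((11 - y), min(4, w)) {0,1,2,3,4,5,6,7,8,9,10,11,12,13,14,15,16,17,18,19,20,21,22,23,24,25,26,27,28,29,30,31}

Answer: 5 steps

y: 0,-1,0,-1,0,-1,0,-1,0,-1,0,-1,0,-1,0,-1,0,-1,0,-1,0,-1,0,-1,0,-1,0,-1,0,-1,0,-1
w: 0,-1,0,-1,0,-1,0,-1,0,-1,0,-1,0,-1,0,-1,0,-1,0,-1,0,-1,0,-1,0,-1,0,-1,0,-1,0,-1
z: 0,-1,0,-1,0,-1,0,-1,0,-1,0,-1,0,-1,0,-1,0,-1,0,-1,0,-1,0,-1,0,-1,0,-1,0,-1,0,-1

steps = 5; useful = 160; efficiency = 160/160 = 1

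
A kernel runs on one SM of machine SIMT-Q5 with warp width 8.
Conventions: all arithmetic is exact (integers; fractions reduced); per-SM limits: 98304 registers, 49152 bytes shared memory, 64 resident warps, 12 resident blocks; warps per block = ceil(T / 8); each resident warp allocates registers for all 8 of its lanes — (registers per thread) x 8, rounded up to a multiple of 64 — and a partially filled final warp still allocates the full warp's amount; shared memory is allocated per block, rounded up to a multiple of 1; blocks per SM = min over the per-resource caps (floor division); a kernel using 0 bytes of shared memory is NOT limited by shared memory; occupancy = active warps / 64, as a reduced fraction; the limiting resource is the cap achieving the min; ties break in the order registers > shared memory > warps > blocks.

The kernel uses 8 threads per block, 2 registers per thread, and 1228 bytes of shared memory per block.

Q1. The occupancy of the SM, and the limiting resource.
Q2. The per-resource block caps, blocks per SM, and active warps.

Answer: occupancy 3/16, limited by blocks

registers: 1536 blocks
shared memory: 40 blocks
warps: 64 blocks
blocks: 12 blocks

Answer: 12 blocks, 12 active warps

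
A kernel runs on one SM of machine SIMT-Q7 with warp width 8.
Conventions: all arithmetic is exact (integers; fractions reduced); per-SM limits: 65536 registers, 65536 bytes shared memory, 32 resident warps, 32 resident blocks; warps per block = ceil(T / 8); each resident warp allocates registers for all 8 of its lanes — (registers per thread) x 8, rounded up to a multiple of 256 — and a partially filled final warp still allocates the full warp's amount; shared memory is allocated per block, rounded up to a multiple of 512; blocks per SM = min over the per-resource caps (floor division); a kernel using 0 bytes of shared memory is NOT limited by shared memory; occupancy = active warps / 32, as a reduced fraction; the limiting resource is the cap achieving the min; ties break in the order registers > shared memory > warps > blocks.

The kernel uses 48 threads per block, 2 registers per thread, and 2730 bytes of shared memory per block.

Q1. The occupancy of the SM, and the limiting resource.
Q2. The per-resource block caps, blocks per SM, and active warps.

Answer: occupancy 15/16, limited by warps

registers: 42 blocks
shared memory: 21 blocks
warps: 5 blocks
blocks: 32 blocks

Answer: 5 blocks, 30 active warps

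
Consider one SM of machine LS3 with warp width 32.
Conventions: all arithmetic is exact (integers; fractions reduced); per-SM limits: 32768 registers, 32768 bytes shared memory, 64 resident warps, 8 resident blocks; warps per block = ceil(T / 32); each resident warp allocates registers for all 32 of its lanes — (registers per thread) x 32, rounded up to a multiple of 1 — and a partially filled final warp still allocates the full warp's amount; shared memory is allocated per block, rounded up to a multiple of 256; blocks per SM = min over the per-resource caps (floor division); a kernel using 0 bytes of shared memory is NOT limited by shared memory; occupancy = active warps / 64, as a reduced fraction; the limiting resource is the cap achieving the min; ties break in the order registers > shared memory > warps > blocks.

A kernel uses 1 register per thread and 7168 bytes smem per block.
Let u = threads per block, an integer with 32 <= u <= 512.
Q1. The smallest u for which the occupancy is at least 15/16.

Answer: u = 449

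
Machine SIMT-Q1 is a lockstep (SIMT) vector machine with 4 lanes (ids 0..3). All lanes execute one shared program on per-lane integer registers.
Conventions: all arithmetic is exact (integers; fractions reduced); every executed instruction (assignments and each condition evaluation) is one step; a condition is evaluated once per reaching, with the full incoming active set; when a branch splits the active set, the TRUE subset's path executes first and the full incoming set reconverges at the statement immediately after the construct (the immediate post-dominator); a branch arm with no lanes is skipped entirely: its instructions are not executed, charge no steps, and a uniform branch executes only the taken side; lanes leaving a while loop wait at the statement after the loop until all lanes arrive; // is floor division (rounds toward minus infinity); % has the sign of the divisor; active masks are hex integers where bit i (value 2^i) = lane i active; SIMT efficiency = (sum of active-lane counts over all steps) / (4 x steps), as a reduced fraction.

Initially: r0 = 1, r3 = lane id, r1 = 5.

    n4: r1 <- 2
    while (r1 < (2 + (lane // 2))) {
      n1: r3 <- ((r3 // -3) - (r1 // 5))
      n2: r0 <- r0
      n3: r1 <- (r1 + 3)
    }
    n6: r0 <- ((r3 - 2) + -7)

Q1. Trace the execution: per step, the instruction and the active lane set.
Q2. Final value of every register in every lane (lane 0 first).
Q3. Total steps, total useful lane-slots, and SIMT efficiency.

step 0: r1 <- 2                      0xf
step 1: eval (r1 < (2 + (lane // 2))) 0xf
step 2: r3 <- ((r3 // -3) - (r1 // 5)) 0xc
step 3: r0 <- r0                     0xc
step 4: r1 <- (r1 + 3)               0xc
step 5: eval (r1 < (2 + (lane // 2))) 0xc
step 6: r0 <- ((r3 - 2) + -7)        0xf

Answer: 7 steps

r0: -9,-8,-10,-10
r3: 0,1,-1,-1
r1: 2,2,5,5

steps = 7; useful = 20; efficiency = 20/28 = 5/7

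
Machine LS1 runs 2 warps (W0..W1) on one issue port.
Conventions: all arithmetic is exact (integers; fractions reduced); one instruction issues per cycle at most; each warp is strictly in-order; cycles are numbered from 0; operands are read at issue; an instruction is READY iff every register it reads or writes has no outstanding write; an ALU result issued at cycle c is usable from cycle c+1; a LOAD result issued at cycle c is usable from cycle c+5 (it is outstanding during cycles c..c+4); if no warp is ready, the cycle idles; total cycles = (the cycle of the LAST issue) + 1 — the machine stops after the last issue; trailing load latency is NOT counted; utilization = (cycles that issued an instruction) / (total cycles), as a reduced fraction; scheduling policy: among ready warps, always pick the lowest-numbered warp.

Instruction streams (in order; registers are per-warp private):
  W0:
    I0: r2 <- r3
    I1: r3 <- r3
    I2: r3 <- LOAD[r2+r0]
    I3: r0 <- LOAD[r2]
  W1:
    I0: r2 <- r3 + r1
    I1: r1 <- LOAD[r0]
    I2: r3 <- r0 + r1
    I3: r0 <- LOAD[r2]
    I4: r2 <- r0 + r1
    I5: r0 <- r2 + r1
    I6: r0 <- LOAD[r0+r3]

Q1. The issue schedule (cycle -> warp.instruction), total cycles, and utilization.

cycle 0: W0.I0
cycle 1: W0.I1
cycle 2: W0.I2
cycle 3: W0.I3
cycle 4: W1.I0
cycle 5: W1.I1
cycle 6: idle
cycle 7: idle
cycle 8: idle
cycle 9: idle
cycle 10: W1.I2
cycle 11: W1.I3
cycle 12: idle
cycle 13: idle
cycle 14: idle
cycle 15: idle
cycle 16: W1.I4
cycle 17: W1.I5
cycle 18: W1.I6

Answer: 19 cycles, utilization 11/19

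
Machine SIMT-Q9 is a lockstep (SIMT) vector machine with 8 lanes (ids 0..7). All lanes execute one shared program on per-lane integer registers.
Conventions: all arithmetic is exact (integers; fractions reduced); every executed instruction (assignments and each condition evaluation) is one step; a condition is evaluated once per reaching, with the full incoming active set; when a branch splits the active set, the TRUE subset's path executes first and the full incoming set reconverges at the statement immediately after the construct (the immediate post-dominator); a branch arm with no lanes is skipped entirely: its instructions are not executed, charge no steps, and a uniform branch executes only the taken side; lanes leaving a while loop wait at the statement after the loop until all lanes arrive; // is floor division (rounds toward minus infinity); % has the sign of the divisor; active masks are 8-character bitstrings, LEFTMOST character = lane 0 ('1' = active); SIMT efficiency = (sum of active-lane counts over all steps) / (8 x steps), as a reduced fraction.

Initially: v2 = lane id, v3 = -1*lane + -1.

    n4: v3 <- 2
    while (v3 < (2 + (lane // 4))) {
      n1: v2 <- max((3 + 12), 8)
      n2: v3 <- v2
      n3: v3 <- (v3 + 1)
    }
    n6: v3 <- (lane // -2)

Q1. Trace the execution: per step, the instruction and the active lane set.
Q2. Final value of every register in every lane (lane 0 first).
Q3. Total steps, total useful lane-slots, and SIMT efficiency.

step 0: v3 <- 2                      11111111
step 1: eval (v3 < (2 + (lane // 4))) 11111111
step 2: v2 <- max((3 + 12), 8)       00001111
step 3: v3 <- v2                     00001111
step 4: v3 <- (v3 + 1)               00001111
step 5: eval (v3 < (2 + (lane // 4))) 00001111
step 6: v3 <- (lane // -2)           11111111

Answer: 7 steps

v2: 0,1,2,3,15,15,15,15
v3: 0,-1,-1,-2,-2,-3,-3,-4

steps = 7; useful = 40; efficiency = 40/56 = 5/7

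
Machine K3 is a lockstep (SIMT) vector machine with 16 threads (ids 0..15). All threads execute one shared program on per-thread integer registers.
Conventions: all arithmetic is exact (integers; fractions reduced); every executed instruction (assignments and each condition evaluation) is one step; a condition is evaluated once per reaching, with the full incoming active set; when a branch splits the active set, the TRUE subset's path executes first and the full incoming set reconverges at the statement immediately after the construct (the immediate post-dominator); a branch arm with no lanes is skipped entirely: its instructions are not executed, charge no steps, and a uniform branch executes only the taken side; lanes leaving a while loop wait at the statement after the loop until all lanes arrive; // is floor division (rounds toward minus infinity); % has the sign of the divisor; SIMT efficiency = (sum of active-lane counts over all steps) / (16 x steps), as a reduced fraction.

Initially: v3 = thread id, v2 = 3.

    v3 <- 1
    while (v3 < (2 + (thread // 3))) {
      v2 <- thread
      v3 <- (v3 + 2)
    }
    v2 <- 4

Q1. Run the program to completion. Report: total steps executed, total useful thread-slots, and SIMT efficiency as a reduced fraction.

Answer: 12 steps, 138 useful, 23/32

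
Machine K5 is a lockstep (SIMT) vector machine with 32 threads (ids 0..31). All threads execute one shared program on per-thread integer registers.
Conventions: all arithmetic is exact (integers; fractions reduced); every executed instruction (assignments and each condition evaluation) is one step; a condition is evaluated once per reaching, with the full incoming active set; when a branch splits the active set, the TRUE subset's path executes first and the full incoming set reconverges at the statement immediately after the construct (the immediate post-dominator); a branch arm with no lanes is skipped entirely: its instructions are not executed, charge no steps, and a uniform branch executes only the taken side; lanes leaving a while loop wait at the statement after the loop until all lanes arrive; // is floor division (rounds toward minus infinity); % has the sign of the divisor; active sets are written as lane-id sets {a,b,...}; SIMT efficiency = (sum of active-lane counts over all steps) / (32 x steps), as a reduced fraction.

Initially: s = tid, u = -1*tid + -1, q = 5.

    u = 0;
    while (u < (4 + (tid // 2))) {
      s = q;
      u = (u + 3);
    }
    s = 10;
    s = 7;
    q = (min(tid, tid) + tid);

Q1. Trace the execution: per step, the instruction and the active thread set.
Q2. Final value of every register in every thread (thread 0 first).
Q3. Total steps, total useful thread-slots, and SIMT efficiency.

step 0: u <- 0                       {0,1,2,3,4,5,6,7,8,9,10,11,12,13,14,15,16,17,18,19,20,21,22,23,24,25,26,27,28,29,30,31}
step 1: eval (u < (4 + (tid // 2)))  {0,1,2,3,4,5,6,7,8,9,10,11,12,13,14,15,16,17,18,19,20,21,22,23,24,25,26,27,28,29,30,31}
step 2: s <- q                       {0,1,2,3,4,5,6,7,8,9,10,11,12,13,14,15,16,17,18,19,20,21,22,23,24,25,26,27,28,29,30,31}
step 3: u <- (u + 3)                 {0,1,2,3,4,5,6,7,8,9,10,11,12,13,14,15,16,17,18,19,20,21,22,23,24,25,26,27,28,29,30,31}
step 4: eval (u < (4 + (tid // 2)))  {0,1,2,3,4,5,6,7,8,9,10,11,12,13,14,15,16,17,18,19,20,21,22,23,24,25,26,27,28,29,30,31}
step 5: s <- q                       {0,1,2,3,4,5,6,7,8,9,10,11,12,13,14,15,16,17,18,19,20,21,22,23,24,25,26,27,28,29,30,31}
step 6: u <- (u + 3)                 {0,1,2,3,4,5,6,7,8,9,10,11,12,13,14,15,16,17,18,19,20,21,22,23,24,25,26,27,28,29,30,31}
step 7: eval (u < (4 + (tid // 2)))  {0,1,2,3,4,5,6,7,8,9,10,11,12,13,14,15,16,17,18,19,20,21,22,23,24,25,26,27,28,29,30,31}
step 8: s <- q                       {6,7,8,9,10,11,12,13,14,15,16,17,18,19,20,21,22,23,24,25,26,27,28,29,30,31}
step 9: u <- (u + 3)                 {6,7,8,9,10,11,12,13,14,15,16,17,18,19,20,21,22,23,24,25,26,27,28,29,30,31}
step 10: eval (u < (4 + (tid // 2)))  {6,7,8,9,10,11,12,13,14,15,16,17,18,19,20,21,22,23,24,25,26,27,28,29,30,31}
step 11: s <- q                       {12,13,14,15,16,17,18,19,20,21,22,23,24,25,26,27,28,29,30,31}
step 12: u <- (u + 3)                 {12,13,14,15,16,17,18,19,20,21,22,23,24,25,26,27,28,29,30,31}
step 13: eval (u < (4 + (tid // 2)))  {12,13,14,15,16,17,18,19,20,21,22,23,24,25,26,27,28,29,30,31}
step 14: s <- q                       {18,19,20,21,22,23,24,25,26,27,28,29,30,31}
step 15: u <- (u + 3)                 {18,19,20,21,22,23,24,25,26,27,28,29,30,31}
step 16: eval (u < (4 + (tid // 2)))  {18,19,20,21,22,23,24,25,26,27,28,29,30,31}
step 17: s <- q                       {24,25,26,27,28,29,30,31}
step 18: u <- (u + 3)                 {24,25,26,27,28,29,30,31}
step 19: eval (u < (4 + (tid // 2)))  {24,25,26,27,28,29,30,31}
step 20: s <- q                       {30,31}
step 21: u <- (u + 3)                 {30,31}
step 22: eval (u < (4 + (tid // 2)))  {30,31}
step 23: s <- 10                      {0,1,2,3,4,5,6,7,8,9,10,11,12,13,14,15,16,17,18,19,20,21,22,23,24,25,26,27,28,29,30,31}
step 24: s <- 7                       {0,1,2,3,4,5,6,7,8,9,10,11,12,13,14,15,16,17,18,19,20,21,22,23,24,25,26,27,28,29,30,31}
step 25: q <- (min(tid, tid) + tid)   {0,1,2,3,4,5,6,7,8,9,10,11,12,13,14,15,16,17,18,19,20,21,22,23,24,25,26,27,28,29,30,31}

Answer: 26 steps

s: 7,7,7,7,7,7,7,7,7,7,7,7,7,7,7,7,7,7,7,7,7,7,7,7,7,7,7,7,7,7,7,7
u: 6,6,6,6,6,6,9,9,9,9,9,9,12,12,12,12,12,12,15,15,15,15,15,15,18,18,18,18,18,18,21,21
q: 0,2,4,6,8,10,12,14,16,18,20,22,24,26,28,30,32,34,36,38,40,42,44,46,48,50,52,54,56,58,60,62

steps = 26; useful = 562; efficiency = 562/832 = 281/416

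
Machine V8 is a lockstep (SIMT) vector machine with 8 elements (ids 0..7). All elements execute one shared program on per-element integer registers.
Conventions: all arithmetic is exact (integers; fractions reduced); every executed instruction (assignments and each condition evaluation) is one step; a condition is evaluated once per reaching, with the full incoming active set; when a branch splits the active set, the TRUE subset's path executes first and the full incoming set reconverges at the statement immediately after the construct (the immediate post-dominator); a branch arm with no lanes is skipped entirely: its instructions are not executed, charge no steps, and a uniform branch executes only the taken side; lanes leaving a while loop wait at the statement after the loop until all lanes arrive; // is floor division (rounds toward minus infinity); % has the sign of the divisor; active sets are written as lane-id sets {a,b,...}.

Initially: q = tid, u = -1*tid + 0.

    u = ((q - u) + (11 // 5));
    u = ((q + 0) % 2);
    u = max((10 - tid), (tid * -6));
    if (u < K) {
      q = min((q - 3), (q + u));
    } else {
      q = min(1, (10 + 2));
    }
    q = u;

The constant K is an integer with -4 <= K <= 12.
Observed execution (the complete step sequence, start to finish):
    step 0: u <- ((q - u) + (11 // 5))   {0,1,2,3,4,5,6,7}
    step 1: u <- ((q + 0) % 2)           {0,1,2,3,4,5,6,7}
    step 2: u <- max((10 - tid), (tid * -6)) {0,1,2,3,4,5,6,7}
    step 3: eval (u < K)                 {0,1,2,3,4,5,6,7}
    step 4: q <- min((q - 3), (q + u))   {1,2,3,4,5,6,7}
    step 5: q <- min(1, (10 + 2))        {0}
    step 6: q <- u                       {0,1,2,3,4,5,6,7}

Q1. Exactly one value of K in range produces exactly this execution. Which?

Answer: K = 10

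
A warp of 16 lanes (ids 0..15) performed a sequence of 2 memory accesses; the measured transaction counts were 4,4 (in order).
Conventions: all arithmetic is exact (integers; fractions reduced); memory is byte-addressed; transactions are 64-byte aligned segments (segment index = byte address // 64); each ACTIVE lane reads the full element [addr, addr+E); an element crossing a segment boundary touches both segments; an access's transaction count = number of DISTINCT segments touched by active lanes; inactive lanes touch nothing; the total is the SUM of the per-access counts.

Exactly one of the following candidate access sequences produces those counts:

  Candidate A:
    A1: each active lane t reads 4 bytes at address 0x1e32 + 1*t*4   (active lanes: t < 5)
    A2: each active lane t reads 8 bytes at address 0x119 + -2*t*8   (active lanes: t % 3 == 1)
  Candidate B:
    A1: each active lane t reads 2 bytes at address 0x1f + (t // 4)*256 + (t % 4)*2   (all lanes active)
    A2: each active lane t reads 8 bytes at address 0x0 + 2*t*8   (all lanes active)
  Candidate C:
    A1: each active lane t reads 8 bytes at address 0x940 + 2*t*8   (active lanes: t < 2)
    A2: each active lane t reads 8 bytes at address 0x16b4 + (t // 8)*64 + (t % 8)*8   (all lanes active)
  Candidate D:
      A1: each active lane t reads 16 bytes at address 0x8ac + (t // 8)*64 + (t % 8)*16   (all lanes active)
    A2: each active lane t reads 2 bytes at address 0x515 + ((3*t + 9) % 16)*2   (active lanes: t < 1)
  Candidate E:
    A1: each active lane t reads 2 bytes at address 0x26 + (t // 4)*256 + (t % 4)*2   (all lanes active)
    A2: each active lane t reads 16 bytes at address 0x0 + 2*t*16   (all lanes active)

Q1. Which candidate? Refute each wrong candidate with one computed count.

A: A1 gives 2 transactions, not 4
C: A1 gives 1 transaction, not 4
D: A2 gives 1 transaction, not 4
E: A2 gives 8 transactions, not 4
B: all counts match (4,4)

Answer: B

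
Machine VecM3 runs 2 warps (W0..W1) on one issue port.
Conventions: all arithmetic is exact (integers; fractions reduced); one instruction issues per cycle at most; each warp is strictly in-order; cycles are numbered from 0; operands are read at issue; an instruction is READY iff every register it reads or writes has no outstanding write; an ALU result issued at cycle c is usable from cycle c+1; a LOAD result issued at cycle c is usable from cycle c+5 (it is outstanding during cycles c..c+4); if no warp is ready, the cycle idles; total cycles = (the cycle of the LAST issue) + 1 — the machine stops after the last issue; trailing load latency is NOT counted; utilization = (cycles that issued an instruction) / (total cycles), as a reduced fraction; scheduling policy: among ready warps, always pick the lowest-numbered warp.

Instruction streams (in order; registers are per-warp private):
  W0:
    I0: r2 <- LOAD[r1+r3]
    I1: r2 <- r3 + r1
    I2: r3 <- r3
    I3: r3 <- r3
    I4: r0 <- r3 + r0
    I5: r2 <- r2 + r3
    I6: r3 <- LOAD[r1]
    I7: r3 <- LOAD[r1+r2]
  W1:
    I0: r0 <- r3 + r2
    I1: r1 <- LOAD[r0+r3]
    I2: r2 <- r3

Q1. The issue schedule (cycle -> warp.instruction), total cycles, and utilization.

cycle 0: W0.I0
cycle 1: W1.I0
cycle 2: W1.I1
cycle 3: W1.I2
cycle 4: idle
cycle 5: W0.I1
cycle 6: W0.I2
cycle 7: W0.I3
cycle 8: W0.I4
cycle 9: W0.I5
cycle 10: W0.I6
cycle 11: idle
cycle 12: idle
cycle 13: idle
cycle 14: idle
cycle 15: W0.I7

Answer: 16 cycles, utilization 11/16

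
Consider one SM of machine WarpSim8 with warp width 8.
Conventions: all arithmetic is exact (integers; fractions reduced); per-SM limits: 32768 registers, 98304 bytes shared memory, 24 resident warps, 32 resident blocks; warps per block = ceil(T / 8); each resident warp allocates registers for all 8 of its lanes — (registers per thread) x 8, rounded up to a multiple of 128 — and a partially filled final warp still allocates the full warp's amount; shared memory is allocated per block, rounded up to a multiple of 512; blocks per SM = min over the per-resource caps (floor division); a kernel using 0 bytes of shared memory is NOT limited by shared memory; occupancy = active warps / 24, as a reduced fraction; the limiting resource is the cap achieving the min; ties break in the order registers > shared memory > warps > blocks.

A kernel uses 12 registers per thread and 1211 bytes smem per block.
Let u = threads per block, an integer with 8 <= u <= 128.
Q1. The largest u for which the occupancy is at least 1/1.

Answer: u = 96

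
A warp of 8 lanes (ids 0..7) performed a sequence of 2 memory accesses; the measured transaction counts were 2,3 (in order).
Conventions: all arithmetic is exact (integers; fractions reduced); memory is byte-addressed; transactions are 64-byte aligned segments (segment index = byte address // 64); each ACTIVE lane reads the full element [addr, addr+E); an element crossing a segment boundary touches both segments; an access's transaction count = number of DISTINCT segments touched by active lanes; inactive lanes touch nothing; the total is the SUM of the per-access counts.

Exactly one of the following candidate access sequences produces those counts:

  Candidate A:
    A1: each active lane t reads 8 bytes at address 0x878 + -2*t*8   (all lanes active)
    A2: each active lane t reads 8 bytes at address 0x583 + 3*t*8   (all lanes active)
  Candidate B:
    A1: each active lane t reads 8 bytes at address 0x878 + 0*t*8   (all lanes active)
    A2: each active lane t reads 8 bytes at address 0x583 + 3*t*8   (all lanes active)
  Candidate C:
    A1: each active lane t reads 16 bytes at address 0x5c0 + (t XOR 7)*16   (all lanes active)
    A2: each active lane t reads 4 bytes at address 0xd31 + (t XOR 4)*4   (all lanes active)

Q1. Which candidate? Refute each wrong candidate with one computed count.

B: A1 gives 1 transaction, not 2
C: A2 gives 2 transactions, not 3
A: all counts match (2,3)

Answer: A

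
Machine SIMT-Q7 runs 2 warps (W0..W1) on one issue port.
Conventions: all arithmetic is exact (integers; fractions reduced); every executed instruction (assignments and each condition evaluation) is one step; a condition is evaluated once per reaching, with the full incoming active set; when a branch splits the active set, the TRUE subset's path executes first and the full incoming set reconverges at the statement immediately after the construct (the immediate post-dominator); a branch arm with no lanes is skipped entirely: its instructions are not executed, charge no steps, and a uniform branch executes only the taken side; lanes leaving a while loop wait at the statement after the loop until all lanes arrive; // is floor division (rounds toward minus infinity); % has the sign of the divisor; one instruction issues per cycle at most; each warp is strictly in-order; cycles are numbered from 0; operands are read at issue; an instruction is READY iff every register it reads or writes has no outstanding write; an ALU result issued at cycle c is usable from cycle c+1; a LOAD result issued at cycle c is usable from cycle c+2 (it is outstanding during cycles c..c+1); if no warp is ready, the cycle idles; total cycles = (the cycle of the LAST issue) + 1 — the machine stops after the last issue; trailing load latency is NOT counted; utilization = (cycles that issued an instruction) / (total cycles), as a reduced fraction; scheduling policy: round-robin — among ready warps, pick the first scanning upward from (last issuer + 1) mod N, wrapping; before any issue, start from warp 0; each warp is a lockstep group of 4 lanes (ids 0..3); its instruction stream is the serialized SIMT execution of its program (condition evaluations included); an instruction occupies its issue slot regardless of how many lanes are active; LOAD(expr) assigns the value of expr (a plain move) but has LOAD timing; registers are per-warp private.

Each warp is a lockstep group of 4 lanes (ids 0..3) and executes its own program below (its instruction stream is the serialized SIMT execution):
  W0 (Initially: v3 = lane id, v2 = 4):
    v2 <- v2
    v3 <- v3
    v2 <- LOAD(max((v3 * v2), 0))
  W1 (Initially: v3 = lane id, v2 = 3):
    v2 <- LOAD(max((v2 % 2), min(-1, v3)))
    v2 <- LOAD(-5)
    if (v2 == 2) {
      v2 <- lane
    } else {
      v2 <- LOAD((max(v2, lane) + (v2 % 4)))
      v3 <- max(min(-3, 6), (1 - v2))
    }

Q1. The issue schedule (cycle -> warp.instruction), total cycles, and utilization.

cycle 0: W0.I0
cycle 1: W1.I0
cycle 2: W0.I1
cycle 3: W1.I1
cycle 4: W0.I2
cycle 5: W1.I2
cycle 6: W1.I3
cycle 7: idle
cycle 8: W1.I4

Answer: 9 cycles, utilization 8/9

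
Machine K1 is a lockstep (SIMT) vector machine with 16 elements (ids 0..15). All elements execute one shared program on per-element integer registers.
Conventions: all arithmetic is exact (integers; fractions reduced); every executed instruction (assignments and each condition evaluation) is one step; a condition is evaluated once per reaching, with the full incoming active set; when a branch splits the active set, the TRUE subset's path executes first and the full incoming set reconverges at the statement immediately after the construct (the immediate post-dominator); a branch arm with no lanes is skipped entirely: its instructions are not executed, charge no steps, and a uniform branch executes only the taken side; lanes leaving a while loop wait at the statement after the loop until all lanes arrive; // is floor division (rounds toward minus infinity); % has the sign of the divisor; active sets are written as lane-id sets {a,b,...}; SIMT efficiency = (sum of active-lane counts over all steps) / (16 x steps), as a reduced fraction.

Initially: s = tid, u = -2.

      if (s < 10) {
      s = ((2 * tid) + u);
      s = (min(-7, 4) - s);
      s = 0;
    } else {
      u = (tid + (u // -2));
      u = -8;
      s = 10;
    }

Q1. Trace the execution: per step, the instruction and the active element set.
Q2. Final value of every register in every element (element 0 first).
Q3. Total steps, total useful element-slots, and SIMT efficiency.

step 0: eval (s < 10)                {0,1,2,3,4,5,6,7,8,9,10,11,12,13,14,15}
step 1: s <- ((2 * tid) + u)         {0,1,2,3,4,5,6,7,8,9}
step 2: s <- (min(-7, 4) - s)        {0,1,2,3,4,5,6,7,8,9}
step 3: s <- 0                       {0,1,2,3,4,5,6,7,8,9}
step 4: u <- (tid + (u // -2))       {10,11,12,13,14,15}
step 5: u <- -8                      {10,11,12,13,14,15}
step 6: s <- 10                      {10,11,12,13,14,15}

Answer: 7 steps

s: 0,0,0,0,0,0,0,0,0,0,10,10,10,10,10,10
u: -2,-2,-2,-2,-2,-2,-2,-2,-2,-2,-8,-8,-8,-8,-8,-8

steps = 7; useful = 64; efficiency = 64/112 = 4/7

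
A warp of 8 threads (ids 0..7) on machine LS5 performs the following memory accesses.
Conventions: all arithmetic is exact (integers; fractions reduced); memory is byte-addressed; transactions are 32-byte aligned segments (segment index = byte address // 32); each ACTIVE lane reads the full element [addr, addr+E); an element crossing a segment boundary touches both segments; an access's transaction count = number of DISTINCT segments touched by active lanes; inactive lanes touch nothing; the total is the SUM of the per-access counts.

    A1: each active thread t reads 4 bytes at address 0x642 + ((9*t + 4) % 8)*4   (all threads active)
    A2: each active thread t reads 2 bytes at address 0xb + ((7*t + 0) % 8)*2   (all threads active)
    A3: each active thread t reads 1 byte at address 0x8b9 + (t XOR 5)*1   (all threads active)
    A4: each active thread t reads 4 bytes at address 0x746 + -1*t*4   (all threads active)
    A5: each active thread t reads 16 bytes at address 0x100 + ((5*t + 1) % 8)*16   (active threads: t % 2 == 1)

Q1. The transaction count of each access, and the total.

A1: 2 transactions
A2: 1 transaction
A3: 2 transactions
A4: 2 transactions
A5: 4 transactions

Answer: 2,1,2,2,4; total 11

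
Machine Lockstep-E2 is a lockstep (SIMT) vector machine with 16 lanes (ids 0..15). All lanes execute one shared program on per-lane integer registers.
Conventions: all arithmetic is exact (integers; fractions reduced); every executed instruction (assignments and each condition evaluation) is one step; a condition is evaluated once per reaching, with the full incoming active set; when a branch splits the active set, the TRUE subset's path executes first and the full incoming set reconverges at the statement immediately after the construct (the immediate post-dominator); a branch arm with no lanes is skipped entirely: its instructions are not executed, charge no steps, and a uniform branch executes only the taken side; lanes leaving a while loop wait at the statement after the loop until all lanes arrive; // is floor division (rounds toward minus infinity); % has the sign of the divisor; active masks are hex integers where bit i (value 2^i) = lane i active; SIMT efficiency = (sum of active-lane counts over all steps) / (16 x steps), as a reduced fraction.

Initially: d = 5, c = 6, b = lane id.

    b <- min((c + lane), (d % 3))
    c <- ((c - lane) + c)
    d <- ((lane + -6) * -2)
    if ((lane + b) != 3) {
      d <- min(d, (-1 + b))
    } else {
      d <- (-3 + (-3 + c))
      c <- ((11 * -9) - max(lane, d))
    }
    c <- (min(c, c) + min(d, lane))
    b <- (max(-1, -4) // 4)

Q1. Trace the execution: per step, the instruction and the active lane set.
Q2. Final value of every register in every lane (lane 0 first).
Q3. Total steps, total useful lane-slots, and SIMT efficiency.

step 0: b <- min((c + lane), (d % 3)) 0xffff
step 1: c <- ((c - lane) + c)        0xffff
step 2: d <- ((lane + -6) * -2)      0xffff
step 3: eval ((lane + b) != 3)       0xffff
step 4: d <- min(d, (-1 + b))        0xfffd
step 5: d <- (-3 + (-3 + c))         0x0002
step 6: c <- ((11 * -9) - max(lane, d)) 0x0002
step 7: c <- (min(c, c) + min(d, lane)) 0xffff
step 8: b <- (max(-1, -4) // 4)      0xffff

Answer: 9 steps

d: 1,5,1,1,1,1,0,-2,-4,-6,-8,-10,-12,-14,-16,-18
c: 12,-103,11,10,9,8,6,3,0,-3,-6,-9,-12,-15,-18,-21
b: -1,-1,-1,-1,-1,-1,-1,-1,-1,-1,-1,-1,-1,-1,-1,-1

steps = 9; useful = 113; efficiency = 113/144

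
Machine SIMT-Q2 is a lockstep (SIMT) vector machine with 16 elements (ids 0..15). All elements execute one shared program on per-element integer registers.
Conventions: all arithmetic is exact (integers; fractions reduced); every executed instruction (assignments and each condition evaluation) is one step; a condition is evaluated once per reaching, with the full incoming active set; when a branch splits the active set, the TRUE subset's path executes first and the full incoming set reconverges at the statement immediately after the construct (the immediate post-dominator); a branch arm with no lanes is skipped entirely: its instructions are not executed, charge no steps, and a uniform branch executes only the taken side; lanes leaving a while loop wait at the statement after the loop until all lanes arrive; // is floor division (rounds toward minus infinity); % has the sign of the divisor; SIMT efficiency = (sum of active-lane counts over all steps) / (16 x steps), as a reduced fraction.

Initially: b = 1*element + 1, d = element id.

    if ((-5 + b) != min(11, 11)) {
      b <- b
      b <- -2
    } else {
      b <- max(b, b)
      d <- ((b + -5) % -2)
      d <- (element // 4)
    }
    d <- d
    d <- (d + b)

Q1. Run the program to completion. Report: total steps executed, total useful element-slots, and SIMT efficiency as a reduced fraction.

Answer: 8 steps, 81 useful, 81/128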